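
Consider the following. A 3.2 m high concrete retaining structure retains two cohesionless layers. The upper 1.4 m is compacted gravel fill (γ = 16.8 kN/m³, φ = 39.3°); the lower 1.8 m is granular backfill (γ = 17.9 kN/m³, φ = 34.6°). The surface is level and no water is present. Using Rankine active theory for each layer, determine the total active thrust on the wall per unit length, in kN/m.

23.4 kN/m

K_a1 = tan²(45°−39.3°/2) = 0.2245; K_a2 = tan²(45°−34.6°/2) = 0.2756.
Layer 1: σ at base = K_a1 γ₁ h₁ = 5.279 kPa; P₁ = ½×5.279×1.4 = 3.695.
Layer 2: σ_v at top = γ₁h₁ = 23.52; σ_h top = K_a2×23.52 = 6.483; σ_h base = K_a2×(23.52+17.9×1.8) = 15.36.
P₂ = ½(6.483+15.36)×1.8 = 19.66. Total P_a = 3.695+19.66 = 23.36 kN/m.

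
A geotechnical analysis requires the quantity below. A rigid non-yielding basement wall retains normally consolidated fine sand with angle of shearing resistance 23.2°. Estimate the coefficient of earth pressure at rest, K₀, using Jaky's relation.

K₀ = 1 − sin φ' = 1 − sin 23.2° = 0.6061.

0.606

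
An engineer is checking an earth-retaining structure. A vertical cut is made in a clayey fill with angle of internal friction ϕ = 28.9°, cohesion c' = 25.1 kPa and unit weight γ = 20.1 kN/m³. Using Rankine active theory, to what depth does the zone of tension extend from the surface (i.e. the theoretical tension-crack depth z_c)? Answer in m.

K_a = tan²(45° − 28.9°/2) = 0.3484; √K_a = 0.5902.
The active pressure is zero where K_a γ z = 2c√K_a, so z_c = 2c/(γ√K_a) = 2×25.1/(20.1×0.5902) = 4.231 m.

4.23 m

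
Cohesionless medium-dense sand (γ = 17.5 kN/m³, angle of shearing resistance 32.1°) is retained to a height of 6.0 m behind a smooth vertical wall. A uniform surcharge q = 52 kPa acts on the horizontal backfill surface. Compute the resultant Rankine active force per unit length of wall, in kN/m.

K_a = tan²(45° − φ/2) = 0.3060.
Soil triangle: ½ K_a γ H² = 0.5×0.3060×17.5×6.0² = 96.39 kN/m.
Surcharge rectangle: K_a q H = 0.3060×52×6.0 = 95.47 kN/m.
Total = 96.39 + 95.47 = 191.9 kN/m.

192 kN/m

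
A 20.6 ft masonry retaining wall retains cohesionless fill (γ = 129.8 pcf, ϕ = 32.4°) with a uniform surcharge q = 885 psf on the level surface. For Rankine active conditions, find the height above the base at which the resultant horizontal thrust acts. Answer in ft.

K_a = 0.3022.
Triangular part P₁ = ½K_aγH² = 8324 at H/3 = 6.867 ft; rectangular part P₂ = K_a q H = 5510 at H/2 = 10.30 ft.
ȳ = (P₁·6.867 + P₂·10.30)/(P₁+P₂) = 8.234 ft.

8.23 ft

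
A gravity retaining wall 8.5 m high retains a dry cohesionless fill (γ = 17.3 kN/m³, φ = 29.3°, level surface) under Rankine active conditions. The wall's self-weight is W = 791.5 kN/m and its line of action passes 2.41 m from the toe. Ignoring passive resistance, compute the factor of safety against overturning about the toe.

K_a = tan²(45° − 29.3°/2) = 0.3428.
P_a = ½K_aγH² = 0.5×0.3428×17.3×8.5² = 214.3 kN/m, acting at H/3 = 2.833 m above the base.
Overturning moment M_o = P_a × H/3 = 214.3 × 2.833 = 607.1.
Resisting moment M_r = W × 2.41 = 791.5 × 2.41 = 1908.
FS_overturning = M_r/M_o = 1908/607.1 = 3.142.

3.14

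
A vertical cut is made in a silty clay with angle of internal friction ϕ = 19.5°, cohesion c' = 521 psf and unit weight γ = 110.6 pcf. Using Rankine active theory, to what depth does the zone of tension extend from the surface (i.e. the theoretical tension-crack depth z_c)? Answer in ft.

K_a = tan²(45° − 19.5°/2) = 0.4995; √K_a = 0.7067.
The active pressure is zero where K_a γ z = 2c√K_a, so z_c = 2c/(γ√K_a) = 2×521/(110.6×0.7067) = 13.33 ft.

13.3 ft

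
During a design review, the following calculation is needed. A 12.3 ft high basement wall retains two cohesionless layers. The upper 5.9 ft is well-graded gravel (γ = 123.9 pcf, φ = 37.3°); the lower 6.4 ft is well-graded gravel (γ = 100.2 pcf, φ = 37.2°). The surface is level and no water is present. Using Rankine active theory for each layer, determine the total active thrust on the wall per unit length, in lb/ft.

K_a1 = tan²(45°−37.3°/2) = 0.2453; K_a2 = tan²(45°−37.2°/2) = 0.2464.
Layer 1: σ at base = K_a1 γ₁ h₁ = 179.3 psf; P₁ = ½×179.3×5.9 = 529.1.
Layer 2: σ_v at top = γ₁h₁ = 731.0; σ_h top = K_a2×731.0 = 180.1; σ_h base = K_a2×(731.0+100.2×6.4) = 338.2.
P₂ = ½(180.1+338.2)×6.4 = 1659. Total P_a = 529.1+1659 = 2188 lb/ft.

2190 lb/ft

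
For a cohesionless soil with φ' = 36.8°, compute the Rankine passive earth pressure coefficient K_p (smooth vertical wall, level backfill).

3.99

K_p = (1 + sin φ)/(1 − sin φ) = tan²(45° + 36.8°/2) = 3.988.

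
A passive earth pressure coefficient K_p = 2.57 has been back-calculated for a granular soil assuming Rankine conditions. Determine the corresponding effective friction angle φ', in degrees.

26.1°

K_p = (1+sin φ)/(1−sin φ) ⇒ sin φ = (K_p − 1)/(K_p + 1) = 0.4398.
φ = arcsin(0.4398) = 26.09°.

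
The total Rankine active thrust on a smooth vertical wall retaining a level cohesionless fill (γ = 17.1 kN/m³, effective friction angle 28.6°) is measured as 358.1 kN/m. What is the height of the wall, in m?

K_a = 0.3525. P_a = ½ K_a γ H² ⇒ H = √(2P_a/(K_a γ)).
H = √(2×358.1/(0.3525×17.1)) = 10.90 m.

10.9 m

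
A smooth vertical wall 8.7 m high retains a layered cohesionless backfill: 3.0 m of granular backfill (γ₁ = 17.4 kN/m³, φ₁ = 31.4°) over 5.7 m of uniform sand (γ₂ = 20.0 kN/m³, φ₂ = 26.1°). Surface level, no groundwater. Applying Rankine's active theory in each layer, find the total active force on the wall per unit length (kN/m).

K_a1 = tan²(45°−31.4°/2) = 0.3149; K_a2 = tan²(45°−26.1°/2) = 0.3889.
Layer 1: σ at base = K_a1 γ₁ h₁ = 16.44 kPa; P₁ = ½×16.44×3.0 = 24.66.
Layer 2: σ_v at top = γ₁h₁ = 52.20; σ_h top = K_a2×52.20 = 20.30; σ_h base = K_a2×(52.20+20.0×5.7) = 64.64.
P₂ = ½(20.30+64.64)×5.7 = 242.1. Total P_a = 24.66+242.1 = 266.8 kN/m.

267 kN/m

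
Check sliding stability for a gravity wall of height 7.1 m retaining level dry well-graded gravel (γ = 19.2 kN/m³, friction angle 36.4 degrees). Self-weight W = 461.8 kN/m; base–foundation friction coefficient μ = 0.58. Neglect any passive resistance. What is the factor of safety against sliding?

2.17

K_a = tan²(45° − 36.4°/2) = 0.2552.
P_a = ½K_aγH² = 0.5×0.2552×19.2×7.1² = 123.5 kN/m, acting at H/3 = 2.367 m above the base.
FS_sliding = μW / P_a = 0.58×461.8 / 123.5 = 2.169.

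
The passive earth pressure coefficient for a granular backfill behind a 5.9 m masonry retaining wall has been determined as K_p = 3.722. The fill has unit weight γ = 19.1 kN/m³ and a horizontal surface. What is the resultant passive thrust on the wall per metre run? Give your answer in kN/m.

1240 kN/m

P = ½ K_p γ H² = 0.5 × 3.722 × 19.1 × 5.9² = 1237 kN/m.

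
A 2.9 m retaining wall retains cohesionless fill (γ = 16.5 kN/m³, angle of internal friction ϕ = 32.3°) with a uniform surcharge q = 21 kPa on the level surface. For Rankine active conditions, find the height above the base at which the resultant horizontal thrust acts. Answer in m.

1.19 m

K_a = 0.3035.
Triangular part P₁ = ½K_aγH² = 21.06 at H/3 = 0.9667 m; rectangular part P₂ = K_a q H = 18.48 at H/2 = 1.450 m.
ȳ = (P₁·0.9667 + P₂·1.450)/(P₁+P₂) = 1.193 m.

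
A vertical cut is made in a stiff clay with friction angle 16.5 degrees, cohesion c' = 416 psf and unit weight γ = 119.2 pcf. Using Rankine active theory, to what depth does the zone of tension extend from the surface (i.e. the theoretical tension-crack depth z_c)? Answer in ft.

K_a = tan²(45° − 16.5°/2) = 0.5576; √K_a = 0.7467.
The active pressure is zero where K_a γ z = 2c√K_a, so z_c = 2c/(γ√K_a) = 2×416/(119.2×0.7467) = 9.347 ft.

9.35 ft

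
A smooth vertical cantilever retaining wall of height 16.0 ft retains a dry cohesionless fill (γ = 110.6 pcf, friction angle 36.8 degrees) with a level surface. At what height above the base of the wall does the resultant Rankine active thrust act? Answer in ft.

K_a = 0.2508.
The pressure distribution is triangular, so the resultant acts at H/3 above the base = 16.0/3 = 5.333 ft.

5.33 ft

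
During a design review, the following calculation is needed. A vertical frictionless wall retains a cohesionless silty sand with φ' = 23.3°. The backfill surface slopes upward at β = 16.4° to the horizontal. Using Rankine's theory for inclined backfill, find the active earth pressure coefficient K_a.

0.529

K_a = cos β · (cos β − √(cos²β − cos²φ)) / (cos β + √(cos²β − cos²φ)).
cos β = 0.9593, cos φ = 0.9184, √(cos²β − cos²φ) = 0.2770.
K_a = 0.9593 × (0.9593 − 0.2770)/(0.9593 + 0.2770) = 0.5294.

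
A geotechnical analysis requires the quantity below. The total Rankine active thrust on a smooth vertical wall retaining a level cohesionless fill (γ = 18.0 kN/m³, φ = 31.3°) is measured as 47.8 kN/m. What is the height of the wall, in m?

K_a = 0.3162. P_a = ½ K_a γ H² ⇒ H = √(2P_a/(K_a γ)).
H = √(2×47.8/(0.3162×18.0)) = 4.098 m.

4.10 m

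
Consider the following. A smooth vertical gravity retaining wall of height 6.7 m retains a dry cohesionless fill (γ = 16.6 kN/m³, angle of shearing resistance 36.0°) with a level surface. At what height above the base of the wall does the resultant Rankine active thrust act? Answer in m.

2.23 m

K_a = 0.2596.
The pressure distribution is triangular, so the resultant acts at H/3 above the base = 6.7/3 = 2.233 m.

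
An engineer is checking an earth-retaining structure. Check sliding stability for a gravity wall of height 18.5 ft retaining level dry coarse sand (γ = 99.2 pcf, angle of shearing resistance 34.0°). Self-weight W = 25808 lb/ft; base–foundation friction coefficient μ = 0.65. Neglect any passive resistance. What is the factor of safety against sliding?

3.50

K_a = tan²(45° − 34.0°/2) = 0.2827.
P_a = ½K_aγH² = 0.5×0.2827×99.2×18.5² = 4799 lb/ft, acting at H/3 = 6.167 ft above the base.
FS_sliding = μW / P_a = 0.65×25808 / 4799 = 3.495.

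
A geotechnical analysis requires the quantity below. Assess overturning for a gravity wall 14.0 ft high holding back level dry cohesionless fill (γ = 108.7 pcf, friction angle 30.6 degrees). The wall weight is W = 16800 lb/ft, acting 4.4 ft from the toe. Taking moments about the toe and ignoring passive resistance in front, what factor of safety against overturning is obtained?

4.57

K_a = tan²(45° − 30.6°/2) = 0.3253.
P_a = ½K_aγH² = 0.5×0.3253×108.7×14.0² = 3466 lb/ft, acting at H/3 = 4.667 ft above the base.
Overturning moment M_o = P_a × H/3 = 3466 × 4.667 = 16170.
Resisting moment M_r = W × 4.4 = 16800 × 4.4 = 73920.
FS_overturning = M_r/M_o = 73920/16170 = 4.570.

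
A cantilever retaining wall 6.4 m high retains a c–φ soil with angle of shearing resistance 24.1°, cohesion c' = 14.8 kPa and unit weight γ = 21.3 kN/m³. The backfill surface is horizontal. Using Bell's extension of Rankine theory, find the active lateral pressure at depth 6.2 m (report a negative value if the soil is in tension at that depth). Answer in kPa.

K_a = (1 − sin φ)/(1 + sin φ) = 0.4201.
σ_a = K_a γ z − 2c√K_a = 0.4201×21.3×6.2 − 2×14.8×0.6482 = 36.30 kPa.

36.3 kPa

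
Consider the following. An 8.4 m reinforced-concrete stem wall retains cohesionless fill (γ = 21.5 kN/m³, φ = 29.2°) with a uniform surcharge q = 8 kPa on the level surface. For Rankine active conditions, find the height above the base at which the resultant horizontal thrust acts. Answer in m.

2.91 m

K_a = 0.3442.
Triangular part P₁ = ½K_aγH² = 261.1 at H/3 = 2.800 m; rectangular part P₂ = K_a q H = 23.13 at H/2 = 4.200 m.
ȳ = (P₁·2.800 + P₂·4.200)/(P₁+P₂) = 2.914 m.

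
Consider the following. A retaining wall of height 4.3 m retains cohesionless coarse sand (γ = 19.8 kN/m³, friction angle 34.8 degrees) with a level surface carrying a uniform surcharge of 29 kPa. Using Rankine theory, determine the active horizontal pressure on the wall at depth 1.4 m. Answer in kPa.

K_a = (1 − sin φ)/(1 + sin φ) = 0.2733.
σ_v = γz + q = 19.8 × 1.4 + 29 = 56.72 kPa.
σ_h = K_a σ_v = 0.2733 × 56.72 = 15.50 kPa.

15.5 kPa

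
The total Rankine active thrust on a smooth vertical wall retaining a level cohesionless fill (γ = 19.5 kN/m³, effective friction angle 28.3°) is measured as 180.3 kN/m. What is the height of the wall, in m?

7.20 m

K_a = 0.3568. P_a = ½ K_a γ H² ⇒ H = √(2P_a/(K_a γ)).
H = √(2×180.3/(0.3568×19.5)) = 7.199 m.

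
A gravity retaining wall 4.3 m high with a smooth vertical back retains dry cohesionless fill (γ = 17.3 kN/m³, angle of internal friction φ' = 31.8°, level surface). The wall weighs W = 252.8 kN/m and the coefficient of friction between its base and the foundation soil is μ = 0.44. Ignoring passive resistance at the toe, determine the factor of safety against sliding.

K_a = tan²(45° − 31.8°/2) = 0.3098.
P_a = ½K_aγH² = 0.5×0.3098×17.3×4.3² = 49.55 kN/m, acting at H/3 = 1.433 m above the base.
FS_sliding = μW / P_a = 0.44×252.8 / 49.55 = 2.245.

2.24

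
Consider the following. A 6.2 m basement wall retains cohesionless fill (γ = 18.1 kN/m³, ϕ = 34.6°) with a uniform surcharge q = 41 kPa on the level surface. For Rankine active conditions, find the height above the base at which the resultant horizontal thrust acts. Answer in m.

K_a = 0.2756.
Triangular part P₁ = ½K_aγH² = 95.89 at H/3 = 2.067 m; rectangular part P₂ = K_a q H = 70.07 at H/2 = 3.100 m.
ȳ = (P₁·2.067 + P₂·3.100)/(P₁+P₂) = 2.503 m.

2.50 m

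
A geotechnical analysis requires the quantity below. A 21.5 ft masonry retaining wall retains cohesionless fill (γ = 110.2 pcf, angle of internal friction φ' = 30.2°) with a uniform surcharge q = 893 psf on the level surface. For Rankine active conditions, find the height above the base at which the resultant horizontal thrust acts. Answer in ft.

K_a = 0.3307.
Triangular part P₁ = ½K_aγH² = 8422 at H/3 = 7.167 ft; rectangular part P₂ = K_a q H = 6348 at H/2 = 10.75 ft.
ȳ = (P₁·7.167 + P₂·10.75)/(P₁+P₂) = 8.707 ft.

8.71 ft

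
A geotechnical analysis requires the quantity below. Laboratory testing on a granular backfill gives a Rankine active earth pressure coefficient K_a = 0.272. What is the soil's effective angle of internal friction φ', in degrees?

34.9°

K_a = tan²(45° − φ/2) ⇒ 45° − φ/2 = arctan(√0.272) = 27.54°.
φ = 2(45° − 27.54°) = 34.91°.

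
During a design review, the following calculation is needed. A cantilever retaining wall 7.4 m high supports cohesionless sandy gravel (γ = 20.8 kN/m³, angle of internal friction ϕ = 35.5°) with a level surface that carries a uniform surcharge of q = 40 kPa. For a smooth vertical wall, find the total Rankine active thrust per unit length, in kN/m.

230 kN/m

K_a = tan²(45° − φ/2) = 0.2653.
Soil triangle: ½ K_a γ H² = 0.5×0.2653×20.8×7.4² = 151.1 kN/m.
Surcharge rectangle: K_a q H = 0.2653×40×7.4 = 78.52 kN/m.
Total = 151.1 + 78.52 = 229.6 kN/m.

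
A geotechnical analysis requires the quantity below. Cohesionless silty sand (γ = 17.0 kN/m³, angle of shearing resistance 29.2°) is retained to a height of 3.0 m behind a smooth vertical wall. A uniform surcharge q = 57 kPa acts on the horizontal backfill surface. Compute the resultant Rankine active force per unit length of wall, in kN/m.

85.2 kN/m

K_a = tan²(45° − φ/2) = 0.3442.
Soil triangle: ½ K_a γ H² = 0.5×0.3442×17.0×3.0² = 26.33 kN/m.
Surcharge rectangle: K_a q H = 0.3442×57×3.0 = 58.86 kN/m.
Total = 26.33 + 58.86 = 85.19 kN/m.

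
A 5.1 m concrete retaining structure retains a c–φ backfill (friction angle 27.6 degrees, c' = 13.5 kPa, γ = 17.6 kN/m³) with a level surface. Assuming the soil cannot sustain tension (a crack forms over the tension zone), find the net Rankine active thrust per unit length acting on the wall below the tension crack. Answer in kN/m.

K_a = 0.3668; √K_a = 0.6056.
Tension-crack depth z_c = 2c/(γ√K_a) = 2×13.5/(17.6×0.6056) = 2.533 m.
σ_a at base = K_a γ H − 2c√K_a = 0.3668×17.6×5.1 − 2×13.5×0.6056 = 16.57 kPa.
P_a = ½ × 16.57 × (H − z_c) = 0.5×16.57×2.567 = 21.27 kN/m.

21.3 kN/m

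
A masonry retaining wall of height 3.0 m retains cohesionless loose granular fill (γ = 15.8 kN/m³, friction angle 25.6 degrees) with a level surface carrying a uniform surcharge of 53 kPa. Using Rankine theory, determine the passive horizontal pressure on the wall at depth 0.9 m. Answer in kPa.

K_p = (1 + sin φ)/(1 − sin φ) = 2.522.
σ_v = γz + q = 15.8 × 0.9 + 53 = 67.22 kPa.
σ_h = K_p σ_v = 2.522 × 67.22 = 169.5 kPa.

170 kPa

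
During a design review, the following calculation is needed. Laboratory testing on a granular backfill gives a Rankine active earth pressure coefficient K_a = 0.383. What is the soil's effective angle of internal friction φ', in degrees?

K_a = tan²(45° − φ/2) ⇒ 45° − φ/2 = arctan(√0.383) = 31.75°.
φ = 2(45° − 31.75°) = 26.50°.

26.5°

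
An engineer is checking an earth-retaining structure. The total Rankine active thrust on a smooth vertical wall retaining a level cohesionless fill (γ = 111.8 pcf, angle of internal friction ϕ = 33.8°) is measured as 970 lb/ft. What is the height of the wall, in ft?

7.80 ft

K_a = 0.2851. P_a = ½ K_a γ H² ⇒ H = √(2P_a/(K_a γ)).
H = √(2×970/(0.2851×111.8)) = 7.802 ft.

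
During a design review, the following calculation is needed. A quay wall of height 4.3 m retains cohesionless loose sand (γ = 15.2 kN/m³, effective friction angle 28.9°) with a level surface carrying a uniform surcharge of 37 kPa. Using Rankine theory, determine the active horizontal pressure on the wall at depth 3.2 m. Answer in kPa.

K_a = (1 − sin φ)/(1 + sin φ) = 0.3484.
σ_v = γz + q = 15.2 × 3.2 + 37 = 85.64 kPa.
σ_h = K_a σ_v = 0.3484 × 85.64 = 29.83 kPa.

29.8 kPa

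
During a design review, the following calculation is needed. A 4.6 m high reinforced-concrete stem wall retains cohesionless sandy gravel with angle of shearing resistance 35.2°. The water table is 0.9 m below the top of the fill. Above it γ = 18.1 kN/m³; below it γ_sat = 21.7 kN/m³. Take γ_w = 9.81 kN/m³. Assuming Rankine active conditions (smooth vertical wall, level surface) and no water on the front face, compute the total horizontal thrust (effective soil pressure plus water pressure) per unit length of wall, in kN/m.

K_a = tan²(45° − φ/2) = 0.2687.
γ' = 21.7 − 9.81 = 11.89 kN/m³. Depth below WT = 3.7 m.
σ'_h at WT = K_a γ d_w = 4.377 kPa; at base = 4.377 + K_a γ' × 3.7 = 16.20 kPa.
P₁ (0–0.9 m) = ½×4.377×0.9 = 1.970. P₂ (0.9–4.6 m) = ½(4.377+16.20)×3.7 = 38.06.
P_w = ½ γ_w h₂² = 0.5×9.81×3.7² = 67.15. Total = 1.970+38.06+67.15 = 107.2 kN/m.

107 kN/m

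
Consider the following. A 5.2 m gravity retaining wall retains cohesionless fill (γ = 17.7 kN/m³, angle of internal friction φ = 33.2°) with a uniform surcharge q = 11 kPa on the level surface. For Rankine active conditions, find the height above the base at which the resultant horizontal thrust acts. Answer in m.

1.90 m

K_a = 0.2924.
Triangular part P₁ = ½K_aγH² = 69.96 at H/3 = 1.733 m; rectangular part P₂ = K_a q H = 16.72 at H/2 = 2.600 m.
ȳ = (P₁·1.733 + P₂·2.600)/(P₁+P₂) = 1.901 m.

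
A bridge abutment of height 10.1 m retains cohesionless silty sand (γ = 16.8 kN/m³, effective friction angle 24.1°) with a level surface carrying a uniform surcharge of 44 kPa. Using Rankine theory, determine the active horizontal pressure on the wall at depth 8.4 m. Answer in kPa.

77.8 kPa

K_a = (1 − sin φ)/(1 + sin φ) = 0.4201.
σ_v = γz + q = 16.8 × 8.4 + 44 = 185.1 kPa.
σ_h = K_a σ_v = 0.4201 × 185.1 = 77.77 kPa.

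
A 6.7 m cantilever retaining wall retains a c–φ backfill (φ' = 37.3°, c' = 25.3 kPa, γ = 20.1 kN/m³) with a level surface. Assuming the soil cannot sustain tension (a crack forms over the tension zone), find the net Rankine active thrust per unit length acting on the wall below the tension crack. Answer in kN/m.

6.45 kN/m

K_a = 0.2453; √K_a = 0.4953.
Tension-crack depth z_c = 2c/(γ√K_a) = 2×25.3/(20.1×0.4953) = 5.082 m.
σ_a at base = K_a γ H − 2c√K_a = 0.2453×20.1×6.7 − 2×25.3×0.4953 = 7.977 kPa.
P_a = ½ × 7.977 × (H − z_c) = 0.5×7.977×1.618 = 6.451 kN/m.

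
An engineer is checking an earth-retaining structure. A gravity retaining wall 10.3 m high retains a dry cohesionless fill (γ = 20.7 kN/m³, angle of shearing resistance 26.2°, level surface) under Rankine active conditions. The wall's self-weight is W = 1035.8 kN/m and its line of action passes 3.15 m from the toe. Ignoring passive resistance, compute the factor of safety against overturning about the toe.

K_a = tan²(45° − 26.2°/2) = 0.3874.
P_a = ½K_aγH² = 0.5×0.3874×20.7×10.3² = 425.4 kN/m, acting at H/3 = 3.433 m above the base.
Overturning moment M_o = P_a × H/3 = 425.4 × 3.433 = 1461.
Resisting moment M_r = W × 3.15 = 1035.8 × 3.15 = 3263.
FS_overturning = M_r/M_o = 3263/1461 = 2.234.

2.23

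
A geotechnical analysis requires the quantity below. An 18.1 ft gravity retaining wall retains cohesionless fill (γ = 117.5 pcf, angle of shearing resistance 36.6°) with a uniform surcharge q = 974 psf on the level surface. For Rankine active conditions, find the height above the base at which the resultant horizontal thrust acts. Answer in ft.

K_a = 0.2530.
Triangular part P₁ = ½K_aγH² = 4869 at H/3 = 6.033 ft; rectangular part P₂ = K_a q H = 4459 at H/2 = 9.050 ft.
ȳ = (P₁·6.033 + P₂·9.050)/(P₁+P₂) = 7.475 ft.

7.48 ft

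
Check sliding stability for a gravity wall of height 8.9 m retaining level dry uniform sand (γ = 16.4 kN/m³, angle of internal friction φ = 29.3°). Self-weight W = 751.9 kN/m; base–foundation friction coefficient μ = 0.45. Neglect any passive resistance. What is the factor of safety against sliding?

1.52

K_a = tan²(45° − 29.3°/2) = 0.3428.
P_a = ½K_aγH² = 0.5×0.3428×16.4×8.9² = 222.7 kN/m, acting at H/3 = 2.967 m above the base.
FS_sliding = μW / P_a = 0.45×751.9 / 222.7 = 1.519.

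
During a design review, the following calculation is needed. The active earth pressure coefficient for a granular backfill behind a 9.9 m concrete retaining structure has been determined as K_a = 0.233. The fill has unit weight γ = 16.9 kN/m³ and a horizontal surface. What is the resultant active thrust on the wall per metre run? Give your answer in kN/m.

193 kN/m

P = ½ K_a γ H² = 0.5 × 0.233 × 16.9 × 9.9² = 193.0 kN/m.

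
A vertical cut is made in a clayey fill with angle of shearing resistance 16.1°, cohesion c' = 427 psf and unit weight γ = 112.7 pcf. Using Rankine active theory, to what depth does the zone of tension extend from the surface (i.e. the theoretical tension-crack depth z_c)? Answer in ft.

10.1 ft

K_a = tan²(45° − 16.1°/2) = 0.5658; √K_a = 0.7522.
The active pressure is zero where K_a γ z = 2c√K_a, so z_c = 2c/(γ√K_a) = 2×427/(112.7×0.7522) = 10.07 ft.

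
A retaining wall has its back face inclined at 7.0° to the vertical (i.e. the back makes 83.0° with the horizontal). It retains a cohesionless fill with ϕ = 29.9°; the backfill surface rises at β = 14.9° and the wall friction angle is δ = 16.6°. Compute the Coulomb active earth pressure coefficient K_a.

0.444

K_a = sin²(α+φ) / [sin²α · sin(α−δ) · (1 + √{sin(φ+δ)sin(φ−β) / (sin(α−δ)sin(α+β))})²].
With α = 83.0°, φ = 29.9°, δ = 16.6°, β = 14.9°: K_a = 0.4441.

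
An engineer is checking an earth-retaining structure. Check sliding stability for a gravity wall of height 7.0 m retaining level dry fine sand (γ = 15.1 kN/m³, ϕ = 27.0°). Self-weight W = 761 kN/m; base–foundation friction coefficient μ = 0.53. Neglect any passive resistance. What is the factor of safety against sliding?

K_a = tan²(45° − 27.0°/2) = 0.3755.
P_a = ½K_aγH² = 0.5×0.3755×15.1×7.0² = 138.9 kN/m, acting at H/3 = 2.333 m above the base.
FS_sliding = μW / P_a = 0.53×761 / 138.9 = 2.903.

2.90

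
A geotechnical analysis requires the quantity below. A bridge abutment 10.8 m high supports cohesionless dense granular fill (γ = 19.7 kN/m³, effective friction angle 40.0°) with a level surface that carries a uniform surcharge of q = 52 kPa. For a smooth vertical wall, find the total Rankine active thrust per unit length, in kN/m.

K_a = tan²(45° − φ/2) = 0.2174.
Soil triangle: ½ K_a γ H² = 0.5×0.2174×19.7×10.8² = 249.8 kN/m.
Surcharge rectangle: K_a q H = 0.2174×52×10.8 = 122.1 kN/m.
Total = 249.8 + 122.1 = 371.9 kN/m.

372 kN/m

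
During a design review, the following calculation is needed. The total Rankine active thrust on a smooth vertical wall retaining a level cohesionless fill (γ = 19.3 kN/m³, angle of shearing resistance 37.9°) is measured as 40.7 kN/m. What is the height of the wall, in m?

4.20 m

K_a = 0.2389. P_a = ½ K_a γ H² ⇒ H = √(2P_a/(K_a γ)).
H = √(2×40.7/(0.2389×19.3)) = 4.201 m.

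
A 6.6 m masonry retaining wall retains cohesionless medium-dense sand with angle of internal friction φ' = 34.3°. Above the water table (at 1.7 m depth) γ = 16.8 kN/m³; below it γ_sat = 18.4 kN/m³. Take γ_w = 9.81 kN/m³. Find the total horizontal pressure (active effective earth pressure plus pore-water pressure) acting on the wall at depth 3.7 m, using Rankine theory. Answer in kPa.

32.4 kPa

K_a = (1 − sin φ)/(1 + sin φ) = 0.2792.
γ' = 18.4 − 9.81 = 8.590 kN/m³.
Effective vertical stress at 3.7 m: σ'_v = 16.8×1.7 + 8.590×2.00 = 45.74 kPa.
σ'_h = K_a σ'_v = 0.2792 × 45.74 = 12.77 kPa; u = γ_w × 2.00 = 19.62 kPa.
Total σ_h = 12.77 + 19.62 = 32.39 kPa.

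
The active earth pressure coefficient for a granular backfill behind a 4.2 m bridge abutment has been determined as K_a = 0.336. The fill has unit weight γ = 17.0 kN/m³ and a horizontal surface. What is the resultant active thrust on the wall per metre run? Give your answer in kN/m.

P = ½ K_a γ H² = 0.5 × 0.336 × 17.0 × 4.2² = 50.38 kN/m.

50.4 kN/m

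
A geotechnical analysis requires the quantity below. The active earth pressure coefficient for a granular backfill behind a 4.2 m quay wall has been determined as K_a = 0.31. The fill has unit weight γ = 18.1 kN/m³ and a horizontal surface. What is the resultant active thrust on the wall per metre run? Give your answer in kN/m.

49.5 kN/m

P = ½ K_a γ H² = 0.5 × 0.31 × 18.1 × 4.2² = 49.49 kN/m.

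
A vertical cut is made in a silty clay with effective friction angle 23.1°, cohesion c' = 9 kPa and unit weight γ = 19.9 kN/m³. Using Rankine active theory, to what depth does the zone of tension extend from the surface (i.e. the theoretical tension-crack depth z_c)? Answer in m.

1.37 m

K_a = tan²(45° − 23.1°/2) = 0.4364; √K_a = 0.6606.
The active pressure is zero where K_a γ z = 2c√K_a, so z_c = 2c/(γ√K_a) = 2×9/(19.9×0.6606) = 1.369 m.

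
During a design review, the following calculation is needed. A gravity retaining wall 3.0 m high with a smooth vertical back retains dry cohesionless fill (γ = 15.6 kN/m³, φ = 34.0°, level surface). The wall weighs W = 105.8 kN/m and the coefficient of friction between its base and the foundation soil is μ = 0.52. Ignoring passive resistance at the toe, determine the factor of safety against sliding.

2.77

K_a = tan²(45° − 34.0°/2) = 0.2827.
P_a = ½K_aγH² = 0.5×0.2827×15.6×3.0² = 19.85 kN/m, acting at H/3 = 1.000 m above the base.
FS_sliding = μW / P_a = 0.52×105.8 / 19.85 = 2.772.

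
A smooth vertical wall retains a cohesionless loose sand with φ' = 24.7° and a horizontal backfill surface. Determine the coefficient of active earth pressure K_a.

0.411

K_a = tan²(45° − φ/2) = tan²(32.65°) = 0.4106.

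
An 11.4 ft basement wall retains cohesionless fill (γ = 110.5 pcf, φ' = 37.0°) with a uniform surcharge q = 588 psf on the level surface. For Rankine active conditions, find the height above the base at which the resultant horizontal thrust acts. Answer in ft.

K_a = 0.2486.
Triangular part P₁ = ½K_aγH² = 1785 at H/3 = 3.800 ft; rectangular part P₂ = K_a q H = 1666 at H/2 = 5.700 ft.
ȳ = (P₁·3.800 + P₂·5.700)/(P₁+P₂) = 4.717 ft.

4.72 ft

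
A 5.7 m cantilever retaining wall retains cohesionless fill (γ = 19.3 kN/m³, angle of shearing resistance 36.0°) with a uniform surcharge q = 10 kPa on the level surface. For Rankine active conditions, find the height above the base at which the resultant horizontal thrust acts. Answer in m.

2.05 m

K_a = 0.2596.
Triangular part P₁ = ½K_aγH² = 81.40 at H/3 = 1.900 m; rectangular part P₂ = K_a q H = 14.80 at H/2 = 2.850 m.
ȳ = (P₁·1.900 + P₂·2.850)/(P₁+P₂) = 2.046 m.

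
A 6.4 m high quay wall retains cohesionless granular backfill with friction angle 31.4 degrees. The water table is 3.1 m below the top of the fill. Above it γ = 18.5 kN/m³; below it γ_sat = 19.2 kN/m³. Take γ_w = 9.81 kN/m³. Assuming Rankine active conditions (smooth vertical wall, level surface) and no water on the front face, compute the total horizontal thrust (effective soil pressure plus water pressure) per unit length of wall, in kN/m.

157 kN/m

K_a = tan²(45° − φ/2) = 0.3149.
γ' = 19.2 − 9.81 = 9.390 kN/m³. Depth below WT = 3.3 m.
σ'_h at WT = K_a γ d_w = 18.06 kPa; at base = 18.06 + K_a γ' × 3.3 = 27.82 kPa.
P₁ (0–3.1 m) = ½×18.06×3.1 = 27.99. P₂ (3.1–6.4 m) = ½(18.06+27.82)×3.3 = 75.70.
P_w = ½ γ_w h₂² = 0.5×9.81×3.3² = 53.42. Total = 27.99+75.70+53.42 = 157.1 kN/m.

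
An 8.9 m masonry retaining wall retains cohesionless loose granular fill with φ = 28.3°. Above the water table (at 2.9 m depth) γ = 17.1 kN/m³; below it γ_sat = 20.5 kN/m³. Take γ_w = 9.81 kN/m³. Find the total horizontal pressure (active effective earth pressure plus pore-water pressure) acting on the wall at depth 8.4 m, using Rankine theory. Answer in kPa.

92.6 kPa

K_a = (1 − sin φ)/(1 + sin φ) = 0.3568.
γ' = 20.5 − 9.81 = 10.69 kN/m³.
Effective vertical stress at 8.4 m: σ'_v = 17.1×2.9 + 10.69×5.50 = 108.4 kPa.
σ'_h = K_a σ'_v = 0.3568 × 108.4 = 38.67 kPa; u = γ_w × 5.50 = 53.96 kPa.
Total σ_h = 38.67 + 53.96 = 92.62 kPa.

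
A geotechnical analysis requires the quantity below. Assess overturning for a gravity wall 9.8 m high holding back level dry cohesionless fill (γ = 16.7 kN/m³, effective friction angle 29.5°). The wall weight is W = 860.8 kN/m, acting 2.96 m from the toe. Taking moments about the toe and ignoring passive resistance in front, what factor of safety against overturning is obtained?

K_a = tan²(45° − 29.5°/2) = 0.3401.
P_a = ½K_aγH² = 0.5×0.3401×16.7×9.8² = 272.7 kN/m, acting at H/3 = 3.267 m above the base.
Overturning moment M_o = P_a × H/3 = 272.7 × 3.267 = 890.9.
Resisting moment M_r = W × 2.96 = 860.8 × 2.96 = 2548.
FS_overturning = M_r/M_o = 2548/890.9 = 2.860.

2.86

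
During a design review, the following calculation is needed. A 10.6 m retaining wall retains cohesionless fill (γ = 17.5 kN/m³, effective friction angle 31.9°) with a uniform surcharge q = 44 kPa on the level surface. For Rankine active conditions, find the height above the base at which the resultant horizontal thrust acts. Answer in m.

4.10 m

K_a = 0.3085.
Triangular part P₁ = ½K_aγH² = 303.3 at H/3 = 3.533 m; rectangular part P₂ = K_a q H = 143.9 at H/2 = 5.300 m.
ȳ = (P₁·3.533 + P₂·5.300)/(P₁+P₂) = 4.102 m.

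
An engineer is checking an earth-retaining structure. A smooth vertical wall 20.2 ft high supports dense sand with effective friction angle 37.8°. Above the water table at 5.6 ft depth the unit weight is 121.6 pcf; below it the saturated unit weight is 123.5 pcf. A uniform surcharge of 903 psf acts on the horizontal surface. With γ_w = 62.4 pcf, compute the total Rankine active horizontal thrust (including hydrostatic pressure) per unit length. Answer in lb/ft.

K_a = tan²(45° − φ/2) = 0.2400.
γ' = 123.5 − 62.4 = 61.10 pcf. h₂ = H − d_w = 14.6 ft.
σ'_h: at surface K_a·q = 216.7; at WT K_a(q+γd_w) = 380.1; at base K_a(q+γd_w+γ'h₂) = 594.2 psf.
P₁ = ½(216.7+380.1)×5.6 = 1671; P₂ = ½(380.1+594.2)×14.6 = 7113; P_w = ½γ_w h₂² = 6651.
Total = 1671+7113+6651 = 15430 lb/ft.

15400 lb/ft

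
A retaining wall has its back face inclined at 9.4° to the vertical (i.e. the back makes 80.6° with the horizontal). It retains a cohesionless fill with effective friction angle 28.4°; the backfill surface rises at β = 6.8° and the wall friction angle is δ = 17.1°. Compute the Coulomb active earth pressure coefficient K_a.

K_a = sin²(α+φ) / [sin²α · sin(α−δ) · (1 + √{sin(φ+δ)sin(φ−β) / (sin(α−δ)sin(α+β))})²].
With α = 80.6°, φ = 28.4°, δ = 17.1°, β = 6.8°: K_a = 0.4317.

0.432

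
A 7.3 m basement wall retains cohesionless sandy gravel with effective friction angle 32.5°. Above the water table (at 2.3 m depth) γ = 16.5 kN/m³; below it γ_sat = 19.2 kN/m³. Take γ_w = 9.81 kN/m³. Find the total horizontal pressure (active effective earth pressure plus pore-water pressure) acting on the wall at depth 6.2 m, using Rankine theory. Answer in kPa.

60.7 kPa

K_a = (1 − sin φ)/(1 + sin φ) = 0.3010.
γ' = 19.2 − 9.81 = 9.390 kN/m³.
Effective vertical stress at 6.2 m: σ'_v = 16.5×2.3 + 9.390×3.90 = 74.57 kPa.
σ'_h = K_a σ'_v = 0.3010 × 74.57 = 22.44 kPa; u = γ_w × 3.90 = 38.26 kPa.
Total σ_h = 22.44 + 38.26 = 60.70 kPa.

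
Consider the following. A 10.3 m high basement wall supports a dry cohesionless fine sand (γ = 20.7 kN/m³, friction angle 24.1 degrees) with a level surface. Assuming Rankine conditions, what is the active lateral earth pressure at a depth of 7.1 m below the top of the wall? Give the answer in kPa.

K_a = (1 − sin φ)/(1 + sin φ) = 0.4201.
σ_h = K_a γ z = 0.4201 × 20.7 × 7.1 = 61.75 kPa.

61.7 kPa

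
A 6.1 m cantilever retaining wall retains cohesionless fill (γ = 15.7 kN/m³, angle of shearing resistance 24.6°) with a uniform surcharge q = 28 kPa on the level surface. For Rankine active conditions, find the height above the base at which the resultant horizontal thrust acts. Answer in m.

2.41 m

K_a = 0.4121.
Triangular part P₁ = ½K_aγH² = 120.4 at H/3 = 2.033 m; rectangular part P₂ = K_a q H = 70.40 at H/2 = 3.050 m.
ȳ = (P₁·2.033 + P₂·3.050)/(P₁+P₂) = 2.408 m.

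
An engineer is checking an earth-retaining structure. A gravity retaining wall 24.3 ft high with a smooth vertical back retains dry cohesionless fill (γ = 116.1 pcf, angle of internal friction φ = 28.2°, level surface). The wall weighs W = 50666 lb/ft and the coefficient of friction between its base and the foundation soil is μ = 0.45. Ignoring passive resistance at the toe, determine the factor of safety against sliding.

1.86

K_a = tan²(45° − 28.2°/2) = 0.3582.
P_a = ½K_aγH² = 0.5×0.3582×116.1×24.3² = 12280 lb/ft, acting at H/3 = 8.100 ft above the base.
FS_sliding = μW / P_a = 0.45×50666 / 12280 = 1.857.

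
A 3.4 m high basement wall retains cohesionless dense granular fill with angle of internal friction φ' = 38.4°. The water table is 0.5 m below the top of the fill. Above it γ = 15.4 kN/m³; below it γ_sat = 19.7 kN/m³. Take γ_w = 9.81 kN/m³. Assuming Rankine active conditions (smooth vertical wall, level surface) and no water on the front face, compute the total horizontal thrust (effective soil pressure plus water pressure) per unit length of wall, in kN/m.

56.6 kN/m

K_a = tan²(45° − φ/2) = 0.2337.
γ' = 19.7 − 9.81 = 9.890 kN/m³. Depth below WT = 2.9 m.
σ'_h at WT = K_a γ d_w = 1.799 kPa; at base = 1.799 + K_a γ' × 2.9 = 8.502 kPa.
P₁ (0–0.5 m) = ½×1.799×0.5 = 0.4499. P₂ (0.5–3.4 m) = ½(1.799+8.502)×2.9 = 14.94.
P_w = ½ γ_w h₂² = 0.5×9.81×2.9² = 41.25. Total = 0.4499+14.94+41.25 = 56.64 kN/m.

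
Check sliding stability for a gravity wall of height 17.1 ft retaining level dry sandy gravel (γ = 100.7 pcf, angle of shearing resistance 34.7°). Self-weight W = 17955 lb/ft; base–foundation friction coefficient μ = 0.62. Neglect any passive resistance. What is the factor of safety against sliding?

K_a = tan²(45° − 34.7°/2) = 0.2745.
P_a = ½K_aγH² = 0.5×0.2745×100.7×17.1² = 4041 lb/ft, acting at H/3 = 5.700 ft above the base.
FS_sliding = μW / P_a = 0.62×17955 / 4041 = 2.755.

2.75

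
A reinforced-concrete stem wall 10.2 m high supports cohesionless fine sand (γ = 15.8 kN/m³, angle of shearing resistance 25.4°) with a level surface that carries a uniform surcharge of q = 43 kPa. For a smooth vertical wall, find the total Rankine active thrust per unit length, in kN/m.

K_a = tan²(45° − φ/2) = 0.3996.
Soil triangle: ½ K_a γ H² = 0.5×0.3996×15.8×10.2² = 328.5 kN/m.
Surcharge rectangle: K_a q H = 0.3996×43×10.2 = 175.3 kN/m.
Total = 328.5 + 175.3 = 503.8 kN/m.

504 kN/m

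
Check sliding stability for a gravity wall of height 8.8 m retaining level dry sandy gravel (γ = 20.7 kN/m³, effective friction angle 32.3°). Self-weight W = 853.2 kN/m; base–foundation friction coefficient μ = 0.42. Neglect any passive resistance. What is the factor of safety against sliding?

1.47

K_a = tan²(45° − 32.3°/2) = 0.3035.
P_a = ½K_aγH² = 0.5×0.3035×20.7×8.8² = 243.2 kN/m, acting at H/3 = 2.933 m above the base.
FS_sliding = μW / P_a = 0.42×853.2 / 243.2 = 1.473.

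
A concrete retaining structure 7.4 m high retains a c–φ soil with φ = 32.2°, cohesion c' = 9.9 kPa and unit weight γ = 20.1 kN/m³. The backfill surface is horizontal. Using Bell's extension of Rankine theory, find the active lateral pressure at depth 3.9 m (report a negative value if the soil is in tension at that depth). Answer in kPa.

13.0 kPa

K_a = (1 − sin φ)/(1 + sin φ) = 0.3047.
σ_a = K_a γ z − 2c√K_a = 0.3047×20.1×3.9 − 2×9.9×0.5520 = 12.96 kPa.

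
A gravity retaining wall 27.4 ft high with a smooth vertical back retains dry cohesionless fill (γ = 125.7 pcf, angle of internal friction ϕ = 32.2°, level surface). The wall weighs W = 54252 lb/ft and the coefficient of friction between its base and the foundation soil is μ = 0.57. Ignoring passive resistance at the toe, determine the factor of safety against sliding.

K_a = tan²(45° − 32.2°/2) = 0.3047.
P_a = ½K_aγH² = 0.5×0.3047×125.7×27.4² = 14380 lb/ft, acting at H/3 = 9.133 ft above the base.
FS_sliding = μW / P_a = 0.57×54252 / 14380 = 2.151.

2.15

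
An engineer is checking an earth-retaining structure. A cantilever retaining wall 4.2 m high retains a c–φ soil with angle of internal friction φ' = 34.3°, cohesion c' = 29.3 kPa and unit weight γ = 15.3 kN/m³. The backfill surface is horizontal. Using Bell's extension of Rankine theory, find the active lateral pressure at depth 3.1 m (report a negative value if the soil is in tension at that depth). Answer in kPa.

-17.7 kPa

K_a = (1 − sin φ)/(1 + sin φ) = 0.2792.
σ_a = K_a γ z − 2c√K_a = 0.2792×15.3×3.1 − 2×29.3×0.5284 = -17.72 kPa.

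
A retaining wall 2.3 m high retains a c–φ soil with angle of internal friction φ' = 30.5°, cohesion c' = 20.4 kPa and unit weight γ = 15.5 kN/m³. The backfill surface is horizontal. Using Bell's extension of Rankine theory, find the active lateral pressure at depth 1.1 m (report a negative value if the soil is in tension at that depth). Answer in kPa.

-17.7 kPa

K_a = (1 − sin φ)/(1 + sin φ) = 0.3267.
σ_a = K_a γ z − 2c√K_a = 0.3267×15.5×1.1 − 2×20.4×0.5715 = -17.75 kPa.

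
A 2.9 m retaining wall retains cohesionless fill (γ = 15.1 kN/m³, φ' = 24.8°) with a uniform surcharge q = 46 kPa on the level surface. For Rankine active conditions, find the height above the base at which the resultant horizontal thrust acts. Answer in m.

1.29 m

K_a = 0.4090.
Triangular part P₁ = ½K_aγH² = 25.97 at H/3 = 0.9667 m; rectangular part P₂ = K_a q H = 54.56 at H/2 = 1.450 m.
ȳ = (P₁·0.9667 + P₂·1.450)/(P₁+P₂) = 1.294 m.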